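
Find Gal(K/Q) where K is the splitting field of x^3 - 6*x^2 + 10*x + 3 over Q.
Gal(K/Q) = S_3 (symmetric group of order 6)

Compute the discriminant of x^3 + (-6)*x^2 + (10)*x + (3): Δ = -1291. Since Δ is not a rational square, the Galois group is not contained in A_3; it must be the full S_3 (irreducibility of the cubic rules out anything smaller).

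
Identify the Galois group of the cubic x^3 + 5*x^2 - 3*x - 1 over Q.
Gal(K/Q) = S_3 (symmetric group of order 6)

Compute the discriminant of x^3 + (5)*x^2 + (-3)*x + (-1): Δ = 1076. Since Δ is not a rational square, the Galois group is not contained in A_3; it must be the full S_3 (irreducibility of the cubic rules out anything smaller).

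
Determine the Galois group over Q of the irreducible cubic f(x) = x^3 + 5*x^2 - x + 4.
Gal(K/Q) = S_3 (symmetric group of order 6)

Compute the discriminant of x^3 + (5)*x^2 + (-1)*x + (4): Δ = -2763. Since Δ is not a rational square, the Galois group is not contained in A_3; it must be the full S_3 (irreducibility of the cubic rules out anything smaller).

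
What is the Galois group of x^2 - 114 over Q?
Gal(K/Q) = Z/2Z (cyclic of order 2)

x^2 - 114 is irreducible over Q since 114 is not a rational square. The splitting field Q(sqrt(114)) has degree 2 over Q, and its unique nontrivial automorphism is sqrt(114) ↦ -sqrt(114). Hence Gal(Q(sqrt(114))/Q) = Z/2Z.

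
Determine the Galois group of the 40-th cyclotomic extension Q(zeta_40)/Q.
|Gal(Q(zeta_40)/Q)| = phi(40) = 16; group ≅ (Z/40Z)^* ≅ Z/2Z × Z/2Z × Z/4Z

The n-th cyclotomic polynomial Φ_40(x) is the minimal polynomial of zeta_40 over Q and has degree phi(40) = 16. So Q(zeta_40) is a degree-16 Galois extension with Galois group (Z/40Z)^*. By CRT, (Z/40Z)^* ≅ (Z/8Z)^* × (Z/5Z)^*. Each prime-power unit group is (Z/8Z)^* ≅ Z/2Z × Z/2Z; (Z/5Z)^* ≅ Z/4Z. Hence Gal(Q(zeta_40)/Q) ≅ Z/2Z × Z/2Z × Z/4Z.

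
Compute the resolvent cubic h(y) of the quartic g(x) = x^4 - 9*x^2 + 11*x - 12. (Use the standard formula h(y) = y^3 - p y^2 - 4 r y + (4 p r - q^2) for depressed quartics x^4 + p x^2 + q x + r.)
h(y) = y^3 + 9*y^2 + 48*y + 311

Identify coefficients: p = -9, q = 11, r = -12.
Plug into h(y) = y^3 - p y^2 - 4 r y + (4 p r - q^2):
  h(y) = y^3 - (-9) y^2 - 4*(-12) y + (4*(-9)*(-12) - (11)^2)
       = y^3 + (9) y^2 + (48) y + (311).
Simplifying: h(y) = y^3 + 9*y^2 + 48*y + 311.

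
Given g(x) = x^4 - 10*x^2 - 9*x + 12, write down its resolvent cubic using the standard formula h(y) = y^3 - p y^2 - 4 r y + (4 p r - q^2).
h(y) = y^3 + 10*y^2 - 48*y - 561

Identify coefficients: p = -10, q = -9, r = 12.
Plug into h(y) = y^3 - p y^2 - 4 r y + (4 p r - q^2):
  h(y) = y^3 - (-10) y^2 - 4*(12) y + (4*(-10)*(12) - (-9)^2)
       = y^3 + (10) y^2 + (-48) y + (-561).
Simplifying: h(y) = y^3 + 10*y^2 - 48*y - 561.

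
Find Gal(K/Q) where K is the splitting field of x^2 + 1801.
Gal(K/Q) = Z/2Z (cyclic of order 2)

x^2 + 1801 is irreducible over Q since -1801 is not a rational square. The splitting field Q(sqrt(-1801)) has degree 2 over Q, and its unique nontrivial automorphism is sqrt(-1801) ↦ -sqrt(-1801). Hence Gal(Q(sqrt(-1801))/Q) = Z/2Z.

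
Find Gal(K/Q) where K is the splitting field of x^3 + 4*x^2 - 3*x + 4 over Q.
Gal(K/Q) = S_3 (symmetric group of order 6)

Compute the discriminant of x^3 + (4)*x^2 + (-3)*x + (4): Δ = -2068. Since Δ is not a rational square, the Galois group is not contained in A_3; it must be the full S_3 (irreducibility of the cubic rules out anything smaller).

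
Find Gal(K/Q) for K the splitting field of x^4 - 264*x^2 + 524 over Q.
Gal(K/Q) = V_4 (Klein four-group, Z/2Z × Z/2Z)

f factors as (x^2 - 2)(x^2 - 262), so the splitting field is K = Q(sqrt(2), sqrt(262)). The elements 2, 262, 524 are all non-squares in Q, so sqrt(2) and sqrt(262) generate independent quadratic extensions. Thus [K:Q] = 4 and Gal(K/Q) is generated by the two order-2 automorphisms sqrt(2) ↦ -sqrt(2) and sqrt(262) ↦ -sqrt(262), giving V_4.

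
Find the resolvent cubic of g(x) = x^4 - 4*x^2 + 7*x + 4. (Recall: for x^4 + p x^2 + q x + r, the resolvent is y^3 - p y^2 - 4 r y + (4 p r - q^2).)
h(y) = y^3 + 4*y^2 - 16*y - 113

Identify coefficients: p = -4, q = 7, r = 4.
Plug into h(y) = y^3 - p y^2 - 4 r y + (4 p r - q^2):
  h(y) = y^3 - (-4) y^2 - 4*(4) y + (4*(-4)*(4) - (7)^2)
       = y^3 + (4) y^2 + (-16) y + (-113).
Simplifying: h(y) = y^3 + 4*y^2 - 16*y - 113.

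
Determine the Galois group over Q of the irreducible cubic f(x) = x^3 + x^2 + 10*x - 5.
Gal(K/Q) = S_3 (symmetric group of order 6)

Compute the discriminant of x^3 + (1)*x^2 + (10)*x + (-5): Δ = -5455. Since Δ is not a rational square, the Galois group is not contained in A_3; it must be the full S_3 (irreducibility of the cubic rules out anything smaller).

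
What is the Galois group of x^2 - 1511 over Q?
Gal(K/Q) = Z/2Z (cyclic of order 2)

x^2 - 1511 is irreducible over Q since 1511 is not a rational square. The splitting field Q(sqrt(1511)) has degree 2 over Q, and its unique nontrivial automorphism is sqrt(1511) ↦ -sqrt(1511). Hence Gal(Q(sqrt(1511))/Q) = Z/2Z.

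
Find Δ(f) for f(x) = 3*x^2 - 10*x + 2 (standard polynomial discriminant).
Δ = 76

For a quadratic a x^2 + b x + c the discriminant is Δ = b^2 - 4ac = (-10)^2 - 4*(3)*(2) = 100 - (24) = 76.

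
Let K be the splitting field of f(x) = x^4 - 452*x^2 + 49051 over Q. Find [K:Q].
[K:Q] = 4

f factors as (x^2 - 181)(x^2 - 271); the splitting field is K = Q(sqrt(181), sqrt(271)). Since 181, 271, and 49051 are all non-squares in Q, the three subfields Q(sqrt(181)), Q(sqrt(271)), Q(sqrt(49051)) are distinct degree-2 extensions, so [K:Q] = 4 (Klein four Galois group).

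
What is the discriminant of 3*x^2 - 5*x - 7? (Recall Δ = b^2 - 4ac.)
Δ = 109

For a quadratic a x^2 + b x + c the discriminant is Δ = b^2 - 4ac = (-5)^2 - 4*(3)*(-7) = 25 - (-84) = 109.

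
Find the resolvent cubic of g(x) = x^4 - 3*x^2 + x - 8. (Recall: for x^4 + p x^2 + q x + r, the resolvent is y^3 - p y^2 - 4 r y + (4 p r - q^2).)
h(y) = y^3 + 3*y^2 + 32*y + 95

Identify coefficients: p = -3, q = 1, r = -8.
Plug into h(y) = y^3 - p y^2 - 4 r y + (4 p r - q^2):
  h(y) = y^3 - (-3) y^2 - 4*(-8) y + (4*(-3)*(-8) - (1)^2)
       = y^3 + (3) y^2 + (32) y + (95).
Simplifying: h(y) = y^3 + 3*y^2 + 32*y + 95.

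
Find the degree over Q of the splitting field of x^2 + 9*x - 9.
[K:Q] = 2

The discriminant of x^2 + (9)*x + (-9) is b^2 - 4c = 81 - (-36) = 117. Since 117 is not a perfect square in Q, the polynomial is irreducible over Q. Its two roots generate a degree-2 extension, so [K:Q] = 2.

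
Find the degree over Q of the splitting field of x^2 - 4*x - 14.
[K:Q] = 2

The discriminant of x^2 + (-4)*x + (-14) is b^2 - 4c = 16 - (-56) = 72. Since 72 is not a perfect square in Q, the polynomial is irreducible over Q. Its two roots generate a degree-2 extension, so [K:Q] = 2.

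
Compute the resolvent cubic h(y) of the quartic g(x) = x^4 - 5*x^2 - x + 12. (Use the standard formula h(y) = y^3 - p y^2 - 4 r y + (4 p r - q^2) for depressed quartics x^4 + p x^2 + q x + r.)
h(y) = y^3 + 5*y^2 - 48*y - 241

Identify coefficients: p = -5, q = -1, r = 12.
Plug into h(y) = y^3 - p y^2 - 4 r y + (4 p r - q^2):
  h(y) = y^3 - (-5) y^2 - 4*(12) y + (4*(-5)*(12) - (-1)^2)
       = y^3 + (5) y^2 + (-48) y + (-241).
Simplifying: h(y) = y^3 + 5*y^2 - 48*y - 241.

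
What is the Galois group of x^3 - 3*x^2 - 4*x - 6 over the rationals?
Gal(K/Q) = S_3 (symmetric group of order 6)

Compute the discriminant of x^3 + (-3)*x^2 + (-4)*x + (-6): Δ = -2516. Since Δ is not a rational square, the Galois group is not contained in A_3; it must be the full S_3 (irreducibility of the cubic rules out anything smaller).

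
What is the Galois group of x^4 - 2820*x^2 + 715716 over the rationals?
Gal(K/Q) = Z/2Z (cyclic of order 2)

f factors as (x^2 - 282)(x^2 - 2538), so the splitting field is K = Q(sqrt(282), sqrt(2538)). The squarefree part of 282 is 282 and the squarefree part of 2538 is also 282, so sqrt(282) and sqrt(2538) are both rational multiples of sqrt(282). Hence Q(sqrt(282)) = Q(sqrt(2538)) = Q(sqrt(282)), and the splitting field collapses to a single degree-2 extension with Galois group Z/2Z.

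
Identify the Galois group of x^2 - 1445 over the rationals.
Gal(K/Q) = Z/2Z (cyclic of order 2)

x^2 - 1445 is irreducible over Q since 1445 is not a rational square. The splitting field Q(sqrt(1445)) has degree 2 over Q, and its unique nontrivial automorphism is sqrt(1445) ↦ -sqrt(1445). Hence Gal(Q(sqrt(1445))/Q) = Z/2Z.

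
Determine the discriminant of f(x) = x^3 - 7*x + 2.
Δ = 1264

For a depressed cubic x^3 + p x + q the discriminant is Δ = -4 p^3 - 27 q^2 = -4*(-7)^3 - 27*(2)^2 = 1372 - 108 = 1264.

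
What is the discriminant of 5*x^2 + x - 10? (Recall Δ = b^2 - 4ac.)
Δ = 201

For a quadratic a x^2 + b x + c the discriminant is Δ = b^2 - 4ac = (1)^2 - 4*(5)*(-10) = 1 - (-200) = 201.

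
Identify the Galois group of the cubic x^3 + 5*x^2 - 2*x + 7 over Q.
Gal(K/Q) = S_3 (symmetric group of order 6)

Compute the discriminant of x^3 + (5)*x^2 + (-2)*x + (7): Δ = -5951. Since Δ is not a rational square, the Galois group is not contained in A_3; it must be the full S_3 (irreducibility of the cubic rules out anything smaller).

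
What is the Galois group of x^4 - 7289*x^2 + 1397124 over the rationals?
Gal(K/Q) = Z/2Z (cyclic of order 2)

f factors as (x^2 - 197)(x^2 - 7092), so the splitting field is K = Q(sqrt(197), sqrt(7092)). The squarefree part of 197 is 197 and the squarefree part of 7092 is also 197, so sqrt(197) and sqrt(7092) are both rational multiples of sqrt(197). Hence Q(sqrt(197)) = Q(sqrt(7092)) = Q(sqrt(197)), and the splitting field collapses to a single degree-2 extension with Galois group Z/2Z.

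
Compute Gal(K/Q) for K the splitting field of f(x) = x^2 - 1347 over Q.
Gal(K/Q) = Z/2Z (cyclic of order 2)

x^2 - 1347 is irreducible over Q since 1347 is not a rational square. The splitting field Q(sqrt(1347)) has degree 2 over Q, and its unique nontrivial automorphism is sqrt(1347) ↦ -sqrt(1347). Hence Gal(Q(sqrt(1347))/Q) = Z/2Z.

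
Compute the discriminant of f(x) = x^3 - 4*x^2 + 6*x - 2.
Δ = -44

For x^3 + a x^2 + b x + c the discriminant is Δ = 18 a b c - 4 a^3 c + a^2 b^2 - 4 b^3 - 27 c^2.
Plug a = -4, b = 6, c = -2:
  18*(-4)*(6)*(-2) - 4*(-4)^3*(-2) + (-4)^2*(6)^2 - 4*(6)^3 - 27*(-2)^2
  = 864 + (-512) + 576 + (-864) + (-108)
  = -44.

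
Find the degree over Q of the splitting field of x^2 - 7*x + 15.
[K:Q] = 2

The discriminant of x^2 + (-7)*x + (15) is b^2 - 4c = 49 - (60) = -11. Since -11 is not a perfect square in Q, the polynomial is irreducible over Q. Its two roots generate a degree-2 extension, so [K:Q] = 2.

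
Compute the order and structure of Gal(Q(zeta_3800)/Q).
|Gal(Q(zeta_3800)/Q)| = phi(3800) = 1440; group ≅ (Z/3800Z)^* ≅ Z/2Z × Z/2Z × Z/18Z × Z/20Z

The n-th cyclotomic polynomial Φ_3800(x) is the minimal polynomial of zeta_3800 over Q and has degree phi(3800) = 1440. So Q(zeta_3800) is a degree-1440 Galois extension with Galois group (Z/3800Z)^*. By CRT, (Z/3800Z)^* ≅ (Z/8Z)^* × (Z/25Z)^* × (Z/19Z)^*. Each prime-power unit group is (Z/8Z)^* ≅ Z/2Z × Z/2Z; (Z/25Z)^* ≅ Z/20Z; (Z/19Z)^* ≅ Z/18Z. Hence Gal(Q(zeta_3800)/Q) ≅ Z/2Z × Z/2Z × Z/18Z × Z/20Z.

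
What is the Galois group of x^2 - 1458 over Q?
Gal(K/Q) = Z/2Z (cyclic of order 2)

x^2 - 1458 is irreducible over Q since 1458 is not a rational square. The splitting field Q(sqrt(1458)) has degree 2 over Q, and its unique nontrivial automorphism is sqrt(1458) ↦ -sqrt(1458). Hence Gal(Q(sqrt(1458))/Q) = Z/2Z.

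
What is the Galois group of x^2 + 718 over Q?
Gal(K/Q) = Z/2Z (cyclic of order 2)

x^2 + 718 is irreducible over Q since -718 is not a rational square. The splitting field Q(sqrt(-718)) has degree 2 over Q, and its unique nontrivial automorphism is sqrt(-718) ↦ -sqrt(-718). Hence Gal(Q(sqrt(-718))/Q) = Z/2Z.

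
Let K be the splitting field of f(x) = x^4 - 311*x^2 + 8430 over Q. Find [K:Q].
[K:Q] = 4

f factors as (x^2 - 281)(x^2 - 30); the splitting field is K = Q(sqrt(281), sqrt(30)). Since 281, 30, and 8430 are all non-squares in Q, the three subfields Q(sqrt(281)), Q(sqrt(30)), Q(sqrt(8430)) are distinct degree-2 extensions, so [K:Q] = 4 (Klein four Galois group).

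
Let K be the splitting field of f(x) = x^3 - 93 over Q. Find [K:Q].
[K:Q] = 6

x^3 - 93 has one real root r = 93^(1/3) and two complex roots r*zeta_3, r*zeta_3^2 where zeta_3 = e^(2*pi*i/3). The splitting field is Q(r, zeta_3). [Q(r):Q] = 3 and [Q(zeta_3):Q] = 2 with gcd = 1, so [Q(r, zeta_3):Q] = 3 * 2 = 6.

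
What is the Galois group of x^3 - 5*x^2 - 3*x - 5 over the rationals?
Gal(K/Q) = S_3 (symmetric group of order 6)

Compute the discriminant of x^3 + (-5)*x^2 + (-3)*x + (-5): Δ = -4192. Since Δ is not a rational square, the Galois group is not contained in A_3; it must be the full S_3 (irreducibility of the cubic rules out anything smaller).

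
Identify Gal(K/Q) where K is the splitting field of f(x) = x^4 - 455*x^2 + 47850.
Gal(K/Q) = V_4 (Klein four-group, Z/2Z × Z/2Z)

f factors as (x^2 - 290)(x^2 - 165), so the splitting field is K = Q(sqrt(290), sqrt(165)). The elements 290, 165, 47850 are all non-squares in Q, so sqrt(290) and sqrt(165) generate independent quadratic extensions. Thus [K:Q] = 4 and Gal(K/Q) is generated by the two order-2 automorphisms sqrt(290) ↦ -sqrt(290) and sqrt(165) ↦ -sqrt(165), giving V_4.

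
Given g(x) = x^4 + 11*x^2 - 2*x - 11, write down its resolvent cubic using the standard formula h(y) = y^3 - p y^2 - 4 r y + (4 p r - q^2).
h(y) = y^3 - 11*y^2 + 44*y - 488

Identify coefficients: p = 11, q = -2, r = -11.
Plug into h(y) = y^3 - p y^2 - 4 r y + (4 p r - q^2):
  h(y) = y^3 - (11) y^2 - 4*(-11) y + (4*(11)*(-11) - (-2)^2)
       = y^3 + (-11) y^2 + (44) y + (-488).
Simplifying: h(y) = y^3 - 11*y^2 + 44*y - 488.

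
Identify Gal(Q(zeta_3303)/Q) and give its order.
|Gal(Q(zeta_3303)/Q)| = phi(3303) = 2196; group ≅ (Z/3303Z)^* ≅ Z/6Z × Z/366Z

The n-th cyclotomic polynomial Φ_3303(x) is the minimal polynomial of zeta_3303 over Q and has degree phi(3303) = 2196. So Q(zeta_3303) is a degree-2196 Galois extension with Galois group (Z/3303Z)^*. By CRT, (Z/3303Z)^* ≅ (Z/9Z)^* × (Z/367Z)^*. Each prime-power unit group is (Z/9Z)^* ≅ Z/6Z; (Z/367Z)^* ≅ Z/366Z. Hence Gal(Q(zeta_3303)/Q) ≅ Z/6Z × Z/366Z.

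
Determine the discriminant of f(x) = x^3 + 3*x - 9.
Δ = -2295

For a depressed cubic x^3 + p x + q the discriminant is Δ = -4 p^3 - 27 q^2 = -4*(3)^3 - 27*(-9)^2 = -108 - 2187 = -2295.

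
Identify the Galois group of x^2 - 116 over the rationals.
Gal(K/Q) = Z/2Z (cyclic of order 2)

x^2 - 116 is irreducible over Q since 116 is not a rational square. The splitting field Q(sqrt(116)) has degree 2 over Q, and its unique nontrivial automorphism is sqrt(116) ↦ -sqrt(116). Hence Gal(Q(sqrt(116))/Q) = Z/2Z.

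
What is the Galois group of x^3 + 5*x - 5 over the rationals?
Gal(K/Q) = S_3 (symmetric group of order 6)

Compute the discriminant of x^3 + (0)*x^2 + (5)*x + (-5): Δ = -1175. Since Δ is not a rational square, the Galois group is not contained in A_3; it must be the full S_3 (irreducibility of the cubic rules out anything smaller).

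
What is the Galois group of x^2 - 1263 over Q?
Gal(K/Q) = Z/2Z (cyclic of order 2)

x^2 - 1263 is irreducible over Q since 1263 is not a rational square. The splitting field Q(sqrt(1263)) has degree 2 over Q, and its unique nontrivial automorphism is sqrt(1263) ↦ -sqrt(1263). Hence Gal(Q(sqrt(1263))/Q) = Z/2Z.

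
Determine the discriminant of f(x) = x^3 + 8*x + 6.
Δ = -3020

For a depressed cubic x^3 + p x + q the discriminant is Δ = -4 p^3 - 27 q^2 = -4*(8)^3 - 27*(6)^2 = -2048 - 972 = -3020.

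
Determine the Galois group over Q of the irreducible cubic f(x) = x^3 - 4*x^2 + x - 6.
Gal(K/Q) = S_3 (symmetric group of order 6)

Compute the discriminant of x^3 + (-4)*x^2 + (1)*x + (-6): Δ = -2064. Since Δ is not a rational square, the Galois group is not contained in A_3; it must be the full S_3 (irreducibility of the cubic rules out anything smaller).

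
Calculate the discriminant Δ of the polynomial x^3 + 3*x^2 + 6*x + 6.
Δ = -216

For x^3 + a x^2 + b x + c the discriminant is Δ = 18 a b c - 4 a^3 c + a^2 b^2 - 4 b^3 - 27 c^2.
Plug a = 3, b = 6, c = 6:
  18*(3)*(6)*(6) - 4*(3)^3*(6) + (3)^2*(6)^2 - 4*(6)^3 - 27*(6)^2
  = 1944 + (-648) + 324 + (-864) + (-972)
  = -216.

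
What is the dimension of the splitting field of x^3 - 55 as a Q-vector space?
[K:Q] = 6

x^3 - 55 has one real root r = 55^(1/3) and two complex roots r*zeta_3, r*zeta_3^2 where zeta_3 = e^(2*pi*i/3). The splitting field is Q(r, zeta_3). [Q(r):Q] = 3 and [Q(zeta_3):Q] = 2 with gcd = 1, so [Q(r, zeta_3):Q] = 3 * 2 = 6.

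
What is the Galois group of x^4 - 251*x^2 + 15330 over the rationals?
Gal(K/Q) = V_4 (Klein four-group, Z/2Z × Z/2Z)

f factors as (x^2 - 105)(x^2 - 146), so the splitting field is K = Q(sqrt(105), sqrt(146)). The elements 105, 146, 15330 are all non-squares in Q, so sqrt(105) and sqrt(146) generate independent quadratic extensions. Thus [K:Q] = 4 and Gal(K/Q) is generated by the two order-2 automorphisms sqrt(105) ↦ -sqrt(105) and sqrt(146) ↦ -sqrt(146), giving V_4.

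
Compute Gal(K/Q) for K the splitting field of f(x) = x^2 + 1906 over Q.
Gal(K/Q) = Z/2Z (cyclic of order 2)

x^2 + 1906 is irreducible over Q since -1906 is not a rational square. The splitting field Q(sqrt(-1906)) has degree 2 over Q, and its unique nontrivial automorphism is sqrt(-1906) ↦ -sqrt(-1906). Hence Gal(Q(sqrt(-1906))/Q) = Z/2Z.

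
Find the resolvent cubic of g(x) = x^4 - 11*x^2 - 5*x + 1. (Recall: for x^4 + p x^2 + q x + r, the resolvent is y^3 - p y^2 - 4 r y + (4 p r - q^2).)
h(y) = y^3 + 11*y^2 - 4*y - 69

Identify coefficients: p = -11, q = -5, r = 1.
Plug into h(y) = y^3 - p y^2 - 4 r y + (4 p r - q^2):
  h(y) = y^3 - (-11) y^2 - 4*(1) y + (4*(-11)*(1) - (-5)^2)
       = y^3 + (11) y^2 + (-4) y + (-69).
Simplifying: h(y) = y^3 + 11*y^2 - 4*y - 69.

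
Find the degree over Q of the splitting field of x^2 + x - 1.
[K:Q] = 2

The discriminant of x^2 + (1)*x + (-1) is b^2 - 4c = 1 - (-4) = 5. Since 5 is not a perfect square in Q, the polynomial is irreducible over Q. Its two roots generate a degree-2 extension, so [K:Q] = 2.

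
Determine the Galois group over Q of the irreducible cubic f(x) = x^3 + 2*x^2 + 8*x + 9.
Gal(K/Q) = S_3 (symmetric group of order 6)

Compute the discriminant of x^3 + (2)*x^2 + (8)*x + (9): Δ = -1675. Since Δ is not a rational square, the Galois group is not contained in A_3; it must be the full S_3 (irreducibility of the cubic rules out anything smaller).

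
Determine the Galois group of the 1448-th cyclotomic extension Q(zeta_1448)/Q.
|Gal(Q(zeta_1448)/Q)| = phi(1448) = 720; group ≅ (Z/1448Z)^* ≅ Z/2Z × Z/2Z × Z/180Z

The n-th cyclotomic polynomial Φ_1448(x) is the minimal polynomial of zeta_1448 over Q and has degree phi(1448) = 720. So Q(zeta_1448) is a degree-720 Galois extension with Galois group (Z/1448Z)^*. By CRT, (Z/1448Z)^* ≅ (Z/8Z)^* × (Z/181Z)^*. Each prime-power unit group is (Z/8Z)^* ≅ Z/2Z × Z/2Z; (Z/181Z)^* ≅ Z/180Z. Hence Gal(Q(zeta_1448)/Q) ≅ Z/2Z × Z/2Z × Z/180Z.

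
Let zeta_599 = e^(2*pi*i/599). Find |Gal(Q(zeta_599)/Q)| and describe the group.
|Gal(Q(zeta_599)/Q)| = phi(599) = 598; group ≅ (Z/599Z)^* ≅ Z/598Z

The n-th cyclotomic polynomial Φ_599(x) is the minimal polynomial of zeta_599 over Q and has degree phi(599) = 598. So Q(zeta_599) is a degree-598 Galois extension with Galois group (Z/599Z)^*. (Z/599Z)^* is cyclic since 599 is an odd prime power (or 4). Hence Gal(Q(zeta_599)/Q) ≅ Z/598Z.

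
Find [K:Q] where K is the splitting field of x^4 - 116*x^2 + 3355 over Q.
[K:Q] = 4

f factors as (x^2 - 61)(x^2 - 55); the splitting field is K = Q(sqrt(61), sqrt(55)). Since 61, 55, and 3355 are all non-squares in Q, the three subfields Q(sqrt(61)), Q(sqrt(55)), Q(sqrt(3355)) are distinct degree-2 extensions, so [K:Q] = 4 (Klein four Galois group).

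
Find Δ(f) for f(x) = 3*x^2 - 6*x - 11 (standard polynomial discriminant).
Δ = 168

For a quadratic a x^2 + b x + c the discriminant is Δ = b^2 - 4ac = (-6)^2 - 4*(3)*(-11) = 36 - (-132) = 168.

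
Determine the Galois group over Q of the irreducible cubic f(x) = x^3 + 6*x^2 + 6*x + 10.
Gal(K/Q) = S_3 (symmetric group of order 6)

Compute the discriminant of x^3 + (6)*x^2 + (6)*x + (10): Δ = -4428. Since Δ is not a rational square, the Galois group is not contained in A_3; it must be the full S_3 (irreducibility of the cubic rules out anything smaller).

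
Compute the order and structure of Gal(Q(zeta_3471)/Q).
|Gal(Q(zeta_3471)/Q)| = phi(3471) = 2112; group ≅ (Z/3471Z)^* ≅ Z/2Z × Z/12Z × Z/88Z

The n-th cyclotomic polynomial Φ_3471(x) is the minimal polynomial of zeta_3471 over Q and has degree phi(3471) = 2112. So Q(zeta_3471) is a degree-2112 Galois extension with Galois group (Z/3471Z)^*. By CRT, (Z/3471Z)^* ≅ (Z/3Z)^* × (Z/13Z)^* × (Z/89Z)^*. Each prime-power unit group is (Z/3Z)^* ≅ Z/2Z; (Z/13Z)^* ≅ Z/12Z; (Z/89Z)^* ≅ Z/88Z. Hence Gal(Q(zeta_3471)/Q) ≅ Z/2Z × Z/12Z × Z/88Z.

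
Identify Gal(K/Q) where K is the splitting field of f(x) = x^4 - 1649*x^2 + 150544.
Gal(K/Q) = Z/2Z (cyclic of order 2)

f factors as (x^2 - 1552)(x^2 - 97), so the splitting field is K = Q(sqrt(1552), sqrt(97)). The squarefree part of 1552 is 97 and the squarefree part of 97 is also 97, so sqrt(1552) and sqrt(97) are both rational multiples of sqrt(97). Hence Q(sqrt(1552)) = Q(sqrt(97)) = Q(sqrt(97)), and the splitting field collapses to a single degree-2 extension with Galois group Z/2Z.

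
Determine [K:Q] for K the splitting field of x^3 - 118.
[K:Q] = 6

x^3 - 118 has one real root r = 118^(1/3) and two complex roots r*zeta_3, r*zeta_3^2 where zeta_3 = e^(2*pi*i/3). The splitting field is Q(r, zeta_3). [Q(r):Q] = 3 and [Q(zeta_3):Q] = 2 with gcd = 1, so [Q(r, zeta_3):Q] = 3 * 2 = 6.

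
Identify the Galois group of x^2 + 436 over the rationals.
Gal(K/Q) = Z/2Z (cyclic of order 2)

x^2 + 436 is irreducible over Q since -436 is not a rational square. The splitting field Q(sqrt(-436)) has degree 2 over Q, and its unique nontrivial automorphism is sqrt(-436) ↦ -sqrt(-436). Hence Gal(Q(sqrt(-436))/Q) = Z/2Z.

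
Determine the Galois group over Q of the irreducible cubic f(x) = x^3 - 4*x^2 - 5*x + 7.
Gal(K/Q) = S_3 (symmetric group of order 6)

Compute the discriminant of x^3 + (-4)*x^2 + (-5)*x + (7): Δ = 3889. Since Δ is not a rational square, the Galois group is not contained in A_3; it must be the full S_3 (irreducibility of the cubic rules out anything smaller).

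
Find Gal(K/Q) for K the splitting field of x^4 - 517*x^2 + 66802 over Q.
Gal(K/Q) = V_4 (Klein four-group, Z/2Z × Z/2Z)

f factors as (x^2 - 263)(x^2 - 254), so the splitting field is K = Q(sqrt(263), sqrt(254)). The elements 263, 254, 66802 are all non-squares in Q, so sqrt(263) and sqrt(254) generate independent quadratic extensions. Thus [K:Q] = 4 and Gal(K/Q) is generated by the two order-2 automorphisms sqrt(263) ↦ -sqrt(263) and sqrt(254) ↦ -sqrt(254), giving V_4.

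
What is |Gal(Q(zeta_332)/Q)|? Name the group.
|Gal(Q(zeta_332)/Q)| = phi(332) = 164; group ≅ (Z/332Z)^* ≅ Z/2Z × Z/82Z

The n-th cyclotomic polynomial Φ_332(x) is the minimal polynomial of zeta_332 over Q and has degree phi(332) = 164. So Q(zeta_332) is a degree-164 Galois extension with Galois group (Z/332Z)^*. By CRT, (Z/332Z)^* ≅ (Z/4Z)^* × (Z/83Z)^*. Each prime-power unit group is (Z/4Z)^* ≅ Z/2Z; (Z/83Z)^* ≅ Z/82Z. Hence Gal(Q(zeta_332)/Q) ≅ Z/2Z × Z/82Z.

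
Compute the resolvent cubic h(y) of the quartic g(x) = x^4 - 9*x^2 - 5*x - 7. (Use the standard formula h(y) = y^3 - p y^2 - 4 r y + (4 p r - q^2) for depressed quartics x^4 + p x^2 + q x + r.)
h(y) = y^3 + 9*y^2 + 28*y + 227

Identify coefficients: p = -9, q = -5, r = -7.
Plug into h(y) = y^3 - p y^2 - 4 r y + (4 p r - q^2):
  h(y) = y^3 - (-9) y^2 - 4*(-7) y + (4*(-9)*(-7) - (-5)^2)
       = y^3 + (9) y^2 + (28) y + (227).
Simplifying: h(y) = y^3 + 9*y^2 + 28*y + 227.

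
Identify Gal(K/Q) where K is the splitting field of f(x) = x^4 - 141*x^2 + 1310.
Gal(K/Q) = V_4 (Klein four-group, Z/2Z × Z/2Z)

f factors as (x^2 - 10)(x^2 - 131), so the splitting field is K = Q(sqrt(10), sqrt(131)). The elements 10, 131, 1310 are all non-squares in Q, so sqrt(10) and sqrt(131) generate independent quadratic extensions. Thus [K:Q] = 4 and Gal(K/Q) is generated by the two order-2 automorphisms sqrt(10) ↦ -sqrt(10) and sqrt(131) ↦ -sqrt(131), giving V_4.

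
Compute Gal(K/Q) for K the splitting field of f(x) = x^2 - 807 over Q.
Gal(K/Q) = Z/2Z (cyclic of order 2)

x^2 - 807 is irreducible over Q since 807 is not a rational square. The splitting field Q(sqrt(807)) has degree 2 over Q, and its unique nontrivial automorphism is sqrt(807) ↦ -sqrt(807). Hence Gal(Q(sqrt(807))/Q) = Z/2Z.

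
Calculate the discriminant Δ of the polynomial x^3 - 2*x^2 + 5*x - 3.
Δ = -199

For x^3 + a x^2 + b x + c the discriminant is Δ = 18 a b c - 4 a^3 c + a^2 b^2 - 4 b^3 - 27 c^2.
Plug a = -2, b = 5, c = -3:
  18*(-2)*(5)*(-3) - 4*(-2)^3*(-3) + (-2)^2*(5)^2 - 4*(5)^3 - 27*(-3)^2
  = 540 + (-96) + 100 + (-500) + (-243)
  = -199.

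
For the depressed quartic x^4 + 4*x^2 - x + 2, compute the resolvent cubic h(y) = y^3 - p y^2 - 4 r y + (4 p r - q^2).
h(y) = y^3 - 4*y^2 - 8*y + 31

Identify coefficients: p = 4, q = -1, r = 2.
Plug into h(y) = y^3 - p y^2 - 4 r y + (4 p r - q^2):
  h(y) = y^3 - (4) y^2 - 4*(2) y + (4*(4)*(2) - (-1)^2)
       = y^3 + (-4) y^2 + (-8) y + (31).
Simplifying: h(y) = y^3 - 4*y^2 - 8*y + 31.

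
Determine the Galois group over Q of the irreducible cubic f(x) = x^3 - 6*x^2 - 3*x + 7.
Gal(K/Q) = S_3 (symmetric group of order 6)

Compute the discriminant of x^3 + (-6)*x^2 + (-3)*x + (7): Δ = 7425. Since Δ is not a rational square, the Galois group is not contained in A_3; it must be the full S_3 (irreducibility of the cubic rules out anything smaller).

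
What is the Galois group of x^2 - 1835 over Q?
Gal(K/Q) = Z/2Z (cyclic of order 2)

x^2 - 1835 is irreducible over Q since 1835 is not a rational square. The splitting field Q(sqrt(1835)) has degree 2 over Q, and its unique nontrivial automorphism is sqrt(1835) ↦ -sqrt(1835). Hence Gal(Q(sqrt(1835))/Q) = Z/2Z.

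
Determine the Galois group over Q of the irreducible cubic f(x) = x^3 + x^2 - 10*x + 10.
Gal(K/Q) = S_3 (symmetric group of order 6)

Compute the discriminant of x^3 + (1)*x^2 + (-10)*x + (10): Δ = -440. Since Δ is not a rational square, the Galois group is not contained in A_3; it must be the full S_3 (irreducibility of the cubic rules out anything smaller).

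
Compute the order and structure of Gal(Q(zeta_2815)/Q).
|Gal(Q(zeta_2815)/Q)| = phi(2815) = 2248; group ≅ (Z/2815Z)^* ≅ Z/4Z × Z/562Z

The n-th cyclotomic polynomial Φ_2815(x) is the minimal polynomial of zeta_2815 over Q and has degree phi(2815) = 2248. So Q(zeta_2815) is a degree-2248 Galois extension with Galois group (Z/2815Z)^*. By CRT, (Z/2815Z)^* ≅ (Z/5Z)^* × (Z/563Z)^*. Each prime-power unit group is (Z/5Z)^* ≅ Z/4Z; (Z/563Z)^* ≅ Z/562Z. Hence Gal(Q(zeta_2815)/Q) ≅ Z/4Z × Z/562Z.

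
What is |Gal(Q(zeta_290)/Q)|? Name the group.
|Gal(Q(zeta_290)/Q)| = phi(290) = 112; group ≅ (Z/290Z)^* ≅ Z/4Z × Z/28Z

The n-th cyclotomic polynomial Φ_290(x) is the minimal polynomial of zeta_290 over Q and has degree phi(290) = 112. So Q(zeta_290) is a degree-112 Galois extension with Galois group (Z/290Z)^*. By CRT, (Z/290Z)^* ≅ (Z/2Z)^* × (Z/5Z)^* × (Z/29Z)^*. Each prime-power unit group is (Z/2Z)^* ≅ trivial group (order 1); (Z/5Z)^* ≅ Z/4Z; (Z/29Z)^* ≅ Z/28Z. Hence Gal(Q(zeta_290)/Q) ≅ Z/4Z × Z/28Z.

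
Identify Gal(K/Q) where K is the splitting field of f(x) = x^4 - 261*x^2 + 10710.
Gal(K/Q) = V_4 (Klein four-group, Z/2Z × Z/2Z)

f factors as (x^2 - 51)(x^2 - 210), so the splitting field is K = Q(sqrt(51), sqrt(210)). The elements 51, 210, 10710 are all non-squares in Q, so sqrt(51) and sqrt(210) generate independent quadratic extensions. Thus [K:Q] = 4 and Gal(K/Q) is generated by the two order-2 automorphisms sqrt(51) ↦ -sqrt(51) and sqrt(210) ↦ -sqrt(210), giving V_4.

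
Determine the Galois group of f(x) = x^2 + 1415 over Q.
Gal(K/Q) = Z/2Z (cyclic of order 2)

x^2 + 1415 is irreducible over Q since -1415 is not a rational square. The splitting field Q(sqrt(-1415)) has degree 2 over Q, and its unique nontrivial automorphism is sqrt(-1415) ↦ -sqrt(-1415). Hence Gal(Q(sqrt(-1415))/Q) = Z/2Z.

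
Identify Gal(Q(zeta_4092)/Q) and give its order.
|Gal(Q(zeta_4092)/Q)| = phi(4092) = 1200; group ≅ (Z/4092Z)^* ≅ Z/2Z × Z/2Z × Z/10Z × Z/30Z

The n-th cyclotomic polynomial Φ_4092(x) is the minimal polynomial of zeta_4092 over Q and has degree phi(4092) = 1200. So Q(zeta_4092) is a degree-1200 Galois extension with Galois group (Z/4092Z)^*. By CRT, (Z/4092Z)^* ≅ (Z/4Z)^* × (Z/3Z)^* × (Z/11Z)^* × (Z/31Z)^*. Each prime-power unit group is (Z/4Z)^* ≅ Z/2Z; (Z/3Z)^* ≅ Z/2Z; (Z/11Z)^* ≅ Z/10Z; (Z/31Z)^* ≅ Z/30Z. Hence Gal(Q(zeta_4092)/Q) ≅ Z/2Z × Z/2Z × Z/10Z × Z/30Z.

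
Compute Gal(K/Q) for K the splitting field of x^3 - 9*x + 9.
Gal(K/Q) = A_3 (cyclic of order 3)

Compute the discriminant of x^3 + (0)*x^2 + (-9)*x + (9): Δ = 729. Since Δ is a perfect square (Δ = 27^2), the Galois group is contained in A_3. Irreducibility forces the group to be transitive on three roots, so Gal = A_3.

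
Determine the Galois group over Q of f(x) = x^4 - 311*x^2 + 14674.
Gal(K/Q) = V_4 (Klein four-group, Z/2Z × Z/2Z)

f factors as (x^2 - 253)(x^2 - 58), so the splitting field is K = Q(sqrt(253), sqrt(58)). The elements 253, 58, 14674 are all non-squares in Q, so sqrt(253) and sqrt(58) generate independent quadratic extensions. Thus [K:Q] = 4 and Gal(K/Q) is generated by the two order-2 automorphisms sqrt(253) ↦ -sqrt(253) and sqrt(58) ↦ -sqrt(58), giving V_4.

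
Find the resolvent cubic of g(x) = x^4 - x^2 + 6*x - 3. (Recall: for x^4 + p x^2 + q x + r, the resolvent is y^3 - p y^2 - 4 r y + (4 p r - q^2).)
h(y) = y^3 + y^2 + 12*y - 24

Identify coefficients: p = -1, q = 6, r = -3.
Plug into h(y) = y^3 - p y^2 - 4 r y + (4 p r - q^2):
  h(y) = y^3 - (-1) y^2 - 4*(-3) y + (4*(-1)*(-3) - (6)^2)
       = y^3 + (1) y^2 + (12) y + (-24).
Simplifying: h(y) = y^3 + y^2 + 12*y - 24.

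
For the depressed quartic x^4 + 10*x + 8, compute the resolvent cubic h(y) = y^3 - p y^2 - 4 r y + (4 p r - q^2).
h(y) = y^3 - 32*y - 100

Identify coefficients: p = 0, q = 10, r = 8.
Plug into h(y) = y^3 - p y^2 - 4 r y + (4 p r - q^2):
  h(y) = y^3 - (0) y^2 - 4*(8) y + (4*(0)*(8) - (10)^2)
       = y^3 + (0) y^2 + (-32) y + (-100).
Simplifying: h(y) = y^3 - 32*y - 100.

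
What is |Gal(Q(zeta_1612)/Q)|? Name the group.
|Gal(Q(zeta_1612)/Q)| = phi(1612) = 720; group ≅ (Z/1612Z)^* ≅ Z/2Z × Z/12Z × Z/30Z

The n-th cyclotomic polynomial Φ_1612(x) is the minimal polynomial of zeta_1612 over Q and has degree phi(1612) = 720. So Q(zeta_1612) is a degree-720 Galois extension with Galois group (Z/1612Z)^*. By CRT, (Z/1612Z)^* ≅ (Z/4Z)^* × (Z/13Z)^* × (Z/31Z)^*. Each prime-power unit group is (Z/4Z)^* ≅ Z/2Z; (Z/13Z)^* ≅ Z/12Z; (Z/31Z)^* ≅ Z/30Z. Hence Gal(Q(zeta_1612)/Q) ≅ Z/2Z × Z/12Z × Z/30Z.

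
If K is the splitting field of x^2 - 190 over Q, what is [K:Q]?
[K:Q] = 2

The polynomial x^2 - 190 is irreducible over Q since 190 is not a perfect square. Its splitting field is Q(sqrt(190)), which has degree 2 over Q.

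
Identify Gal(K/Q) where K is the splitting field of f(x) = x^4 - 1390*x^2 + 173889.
Gal(K/Q) = Z/2Z (cyclic of order 2)

f factors as (x^2 - 139)(x^2 - 1251), so the splitting field is K = Q(sqrt(139), sqrt(1251)). The squarefree part of 139 is 139 and the squarefree part of 1251 is also 139, so sqrt(139) and sqrt(1251) are both rational multiples of sqrt(139). Hence Q(sqrt(139)) = Q(sqrt(1251)) = Q(sqrt(139)), and the splitting field collapses to a single degree-2 extension with Galois group Z/2Z.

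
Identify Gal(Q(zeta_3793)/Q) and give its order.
|Gal(Q(zeta_3793)/Q)| = phi(3793) = 3792; group ≅ (Z/3793Z)^* ≅ Z/3792Z

The n-th cyclotomic polynomial Φ_3793(x) is the minimal polynomial of zeta_3793 over Q and has degree phi(3793) = 3792. So Q(zeta_3793) is a degree-3792 Galois extension with Galois group (Z/3793Z)^*. (Z/3793Z)^* is cyclic since 3793 is an odd prime power (or 4). Hence Gal(Q(zeta_3793)/Q) ≅ Z/3792Z.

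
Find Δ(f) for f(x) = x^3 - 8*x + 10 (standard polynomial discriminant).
Δ = -652

For a depressed cubic x^3 + p x + q the discriminant is Δ = -4 p^3 - 27 q^2 = -4*(-8)^3 - 27*(10)^2 = 2048 - 2700 = -652.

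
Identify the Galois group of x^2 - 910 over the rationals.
Gal(K/Q) = Z/2Z (cyclic of order 2)

x^2 - 910 is irreducible over Q since 910 is not a rational square. The splitting field Q(sqrt(910)) has degree 2 over Q, and its unique nontrivial automorphism is sqrt(910) ↦ -sqrt(910). Hence Gal(Q(sqrt(910))/Q) = Z/2Z.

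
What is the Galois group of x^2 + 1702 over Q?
Gal(K/Q) = Z/2Z (cyclic of order 2)

x^2 + 1702 is irreducible over Q since -1702 is not a rational square. The splitting field Q(sqrt(-1702)) has degree 2 over Q, and its unique nontrivial automorphism is sqrt(-1702) ↦ -sqrt(-1702). Hence Gal(Q(sqrt(-1702))/Q) = Z/2Z.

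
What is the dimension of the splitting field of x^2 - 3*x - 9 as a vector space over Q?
[K:Q] = 2

The discriminant of x^2 + (-3)*x + (-9) is b^2 - 4c = 9 - (-36) = 45. Since 45 is not a perfect square in Q, the polynomial is irreducible over Q. Its two roots generate a degree-2 extension, so [K:Q] = 2.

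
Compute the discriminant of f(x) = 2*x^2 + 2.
Δ = -16

For a quadratic a x^2 + b x + c the discriminant is Δ = b^2 - 4ac = (0)^2 - 4*(2)*(2) = 0 - (16) = -16.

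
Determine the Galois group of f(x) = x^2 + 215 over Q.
Gal(K/Q) = Z/2Z (cyclic of order 2)

x^2 + 215 is irreducible over Q since -215 is not a rational square. The splitting field Q(sqrt(-215)) has degree 2 over Q, and its unique nontrivial automorphism is sqrt(-215) ↦ -sqrt(-215). Hence Gal(Q(sqrt(-215))/Q) = Z/2Z.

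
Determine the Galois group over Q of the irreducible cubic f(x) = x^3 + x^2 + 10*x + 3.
Gal(K/Q) = S_3 (symmetric group of order 6)

Compute the discriminant of x^3 + (1)*x^2 + (10)*x + (3): Δ = -3615. Since Δ is not a rational square, the Galois group is not contained in A_3; it must be the full S_3 (irreducibility of the cubic rules out anything smaller).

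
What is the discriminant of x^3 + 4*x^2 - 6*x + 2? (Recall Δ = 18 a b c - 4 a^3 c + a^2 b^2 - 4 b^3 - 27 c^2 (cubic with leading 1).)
Δ = -44

For x^3 + a x^2 + b x + c the discriminant is Δ = 18 a b c - 4 a^3 c + a^2 b^2 - 4 b^3 - 27 c^2.
Plug a = 4, b = -6, c = 2:
  18*(4)*(-6)*(2) - 4*(4)^3*(2) + (4)^2*(-6)^2 - 4*(-6)^3 - 27*(2)^2
  = -864 + (-512) + 576 + (864) + (-108)
  = -44.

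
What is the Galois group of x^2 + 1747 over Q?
Gal(K/Q) = Z/2Z (cyclic of order 2)

x^2 + 1747 is irreducible over Q since -1747 is not a rational square. The splitting field Q(sqrt(-1747)) has degree 2 over Q, and its unique nontrivial automorphism is sqrt(-1747) ↦ -sqrt(-1747). Hence Gal(Q(sqrt(-1747))/Q) = Z/2Z.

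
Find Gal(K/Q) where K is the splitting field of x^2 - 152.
Gal(K/Q) = Z/2Z (cyclic of order 2)

x^2 - 152 is irreducible over Q since 152 is not a rational square. The splitting field Q(sqrt(152)) has degree 2 over Q, and its unique nontrivial automorphism is sqrt(152) ↦ -sqrt(152). Hence Gal(Q(sqrt(152))/Q) = Z/2Z.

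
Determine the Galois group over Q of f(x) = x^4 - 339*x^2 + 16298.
Gal(K/Q) = V_4 (Klein four-group, Z/2Z × Z/2Z)

f factors as (x^2 - 58)(x^2 - 281), so the splitting field is K = Q(sqrt(58), sqrt(281)). The elements 58, 281, 16298 are all non-squares in Q, so sqrt(58) and sqrt(281) generate independent quadratic extensions. Thus [K:Q] = 4 and Gal(K/Q) is generated by the two order-2 automorphisms sqrt(58) ↦ -sqrt(58) and sqrt(281) ↦ -sqrt(281), giving V_4.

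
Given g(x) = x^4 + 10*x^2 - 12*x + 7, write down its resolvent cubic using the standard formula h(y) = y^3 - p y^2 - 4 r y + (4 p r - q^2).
h(y) = y^3 - 10*y^2 - 28*y + 136

Identify coefficients: p = 10, q = -12, r = 7.
Plug into h(y) = y^3 - p y^2 - 4 r y + (4 p r - q^2):
  h(y) = y^3 - (10) y^2 - 4*(7) y + (4*(10)*(7) - (-12)^2)
       = y^3 + (-10) y^2 + (-28) y + (136).
Simplifying: h(y) = y^3 - 10*y^2 - 28*y + 136.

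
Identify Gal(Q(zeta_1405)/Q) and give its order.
|Gal(Q(zeta_1405)/Q)| = phi(1405) = 1120; group ≅ (Z/1405Z)^* ≅ Z/4Z × Z/280Z

The n-th cyclotomic polynomial Φ_1405(x) is the minimal polynomial of zeta_1405 over Q and has degree phi(1405) = 1120. So Q(zeta_1405) is a degree-1120 Galois extension with Galois group (Z/1405Z)^*. By CRT, (Z/1405Z)^* ≅ (Z/5Z)^* × (Z/281Z)^*. Each prime-power unit group is (Z/5Z)^* ≅ Z/4Z; (Z/281Z)^* ≅ Z/280Z. Hence Gal(Q(zeta_1405)/Q) ≅ Z/4Z × Z/280Z.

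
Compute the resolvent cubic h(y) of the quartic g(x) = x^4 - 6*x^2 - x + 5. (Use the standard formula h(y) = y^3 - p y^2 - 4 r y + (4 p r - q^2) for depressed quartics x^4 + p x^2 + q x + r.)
h(y) = y^3 + 6*y^2 - 20*y - 121

Identify coefficients: p = -6, q = -1, r = 5.
Plug into h(y) = y^3 - p y^2 - 4 r y + (4 p r - q^2):
  h(y) = y^3 - (-6) y^2 - 4*(5) y + (4*(-6)*(5) - (-1)^2)
       = y^3 + (6) y^2 + (-20) y + (-121).
Simplifying: h(y) = y^3 + 6*y^2 - 20*y - 121.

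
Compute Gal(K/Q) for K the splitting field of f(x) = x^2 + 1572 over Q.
Gal(K/Q) = Z/2Z (cyclic of order 2)

x^2 + 1572 is irreducible over Q since -1572 is not a rational square. The splitting field Q(sqrt(-1572)) has degree 2 over Q, and its unique nontrivial automorphism is sqrt(-1572) ↦ -sqrt(-1572). Hence Gal(Q(sqrt(-1572))/Q) = Z/2Z.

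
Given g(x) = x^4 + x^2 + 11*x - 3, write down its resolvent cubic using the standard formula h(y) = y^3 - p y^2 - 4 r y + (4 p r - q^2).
h(y) = y^3 - y^2 + 12*y - 133

Identify coefficients: p = 1, q = 11, r = -3.
Plug into h(y) = y^3 - p y^2 - 4 r y + (4 p r - q^2):
  h(y) = y^3 - (1) y^2 - 4*(-3) y + (4*(1)*(-3) - (11)^2)
       = y^3 + (-1) y^2 + (12) y + (-133).
Simplifying: h(y) = y^3 - y^2 + 12*y - 133.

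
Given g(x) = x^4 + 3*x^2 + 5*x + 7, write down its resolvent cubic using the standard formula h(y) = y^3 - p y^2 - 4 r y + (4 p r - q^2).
h(y) = y^3 - 3*y^2 - 28*y + 59

Identify coefficients: p = 3, q = 5, r = 7.
Plug into h(y) = y^3 - p y^2 - 4 r y + (4 p r - q^2):
  h(y) = y^3 - (3) y^2 - 4*(7) y + (4*(3)*(7) - (5)^2)
       = y^3 + (-3) y^2 + (-28) y + (59).
Simplifying: h(y) = y^3 - 3*y^2 - 28*y + 59.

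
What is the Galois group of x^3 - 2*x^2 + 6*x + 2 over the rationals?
Gal(K/Q) = S_3 (symmetric group of order 6)

Compute the discriminant of x^3 + (-2)*x^2 + (6)*x + (2): Δ = -1196. Since Δ is not a rational square, the Galois group is not contained in A_3; it must be the full S_3 (irreducibility of the cubic rules out anything smaller).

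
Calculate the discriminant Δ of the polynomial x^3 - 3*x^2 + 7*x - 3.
Δ = -364

For x^3 + a x^2 + b x + c the discriminant is Δ = 18 a b c - 4 a^3 c + a^2 b^2 - 4 b^3 - 27 c^2.
Plug a = -3, b = 7, c = -3:
  18*(-3)*(7)*(-3) - 4*(-3)^3*(-3) + (-3)^2*(7)^2 - 4*(7)^3 - 27*(-3)^2
  = 1134 + (-324) + 441 + (-1372) + (-243)
  = -364.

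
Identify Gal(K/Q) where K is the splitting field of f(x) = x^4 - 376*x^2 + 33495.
Gal(K/Q) = V_4 (Klein four-group, Z/2Z × Z/2Z)

f factors as (x^2 - 231)(x^2 - 145), so the splitting field is K = Q(sqrt(231), sqrt(145)). The elements 231, 145, 33495 are all non-squares in Q, so sqrt(231) and sqrt(145) generate independent quadratic extensions. Thus [K:Q] = 4 and Gal(K/Q) is generated by the two order-2 automorphisms sqrt(231) ↦ -sqrt(231) and sqrt(145) ↦ -sqrt(145), giving V_4.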